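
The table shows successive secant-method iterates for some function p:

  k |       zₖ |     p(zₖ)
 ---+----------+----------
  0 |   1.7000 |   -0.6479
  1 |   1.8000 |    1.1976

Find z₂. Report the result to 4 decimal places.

z₂ = 1.8000 − 1.1976·(1.8000 − 1.7000) / (1.1976 − (-0.6479))
   = 1.8000 − (0.119760)/(1.845500) = 1.735107

1.7351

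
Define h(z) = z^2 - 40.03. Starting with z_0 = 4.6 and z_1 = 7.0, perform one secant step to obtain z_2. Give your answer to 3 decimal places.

h(4.6) = -18.87000, h(7.0) = 8.97000
z_2 = 7.00000 − 8.97000·(7.00000 − 4.60000) / (8.97000 − (-18.87000)) = 7.00000 − (21.52800)/(27.84000) = 6.22672

6.227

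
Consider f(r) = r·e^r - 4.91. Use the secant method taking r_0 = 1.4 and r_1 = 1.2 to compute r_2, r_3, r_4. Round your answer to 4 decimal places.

1.3094, 1.3170, 1.3164

f(1.4) = 0.767280, f(1.2) = -0.925860
r_2 = 1.200000 − (-0.925860)·(1.200000 − 1.400000) / (-0.925860 − 0.767280) = 1.200000 − (0.185172)/(-1.693140) = 1.309366
f(1.309366) = -0.060338
r_3 = 1.309366 − (-0.060338)·(1.309366 − 1.200000) / (-0.060338 − (-0.925860)) = 1.309366 − (-0.006599)/(0.865522) = 1.316990
f(1.316990) = 0.005233
r_4 = 1.316990 − 0.005233·(1.316990 − 1.309366) / (0.005233 − (-0.060338)) = 1.316990 − (0.000040)/(0.065571) = 1.316382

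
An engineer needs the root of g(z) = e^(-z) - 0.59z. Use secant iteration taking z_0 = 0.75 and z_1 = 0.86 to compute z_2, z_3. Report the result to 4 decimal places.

0.7788, 0.7783

g(0.75) = 0.029867, g(0.86) = -0.084238
z_2 = 0.860000 − (-0.084238)·(0.860000 − 0.750000) / (-0.084238 − 0.029867) = 0.860000 − (-0.009266)/(-0.114104) = 0.778792
g(0.778792) = -0.000527
z_3 = 0.778792 − (-0.000527)·(0.778792 − 0.860000) / (-0.000527 − (-0.084238)) = 0.778792 − (0.000043)/(0.083711) = 0.778281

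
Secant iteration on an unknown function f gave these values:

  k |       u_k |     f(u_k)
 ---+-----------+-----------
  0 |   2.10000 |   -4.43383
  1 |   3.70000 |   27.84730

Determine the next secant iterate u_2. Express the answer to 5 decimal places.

2.31976

u_2 = 3.70000 − 27.84730·(3.70000 − 2.10000) / (27.84730 − (-4.43383))
   = 3.70000 − (44.5556800)/(32.2811300) = 2.3197608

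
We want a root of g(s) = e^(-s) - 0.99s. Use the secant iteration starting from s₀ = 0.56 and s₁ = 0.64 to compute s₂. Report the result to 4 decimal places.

g(0.56) = 0.016809, g(0.64) = -0.106308
s₂ = 0.640000 − (-0.106308)·(0.640000 − 0.560000) / (-0.106308 − 0.016809) = 0.640000 − (-0.008505)/(-0.123117) = 0.570922

0.5709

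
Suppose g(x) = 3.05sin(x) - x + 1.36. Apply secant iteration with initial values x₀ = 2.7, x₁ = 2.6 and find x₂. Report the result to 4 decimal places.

g(2.7) = -0.036491, g(2.6) = 0.332279
x₂ = 2.600000 − 0.332279·(2.600000 − 2.700000) / (0.332279 − (-0.036491)) = 2.600000 − (-0.033228)/(0.368771) = 2.690105

2.6901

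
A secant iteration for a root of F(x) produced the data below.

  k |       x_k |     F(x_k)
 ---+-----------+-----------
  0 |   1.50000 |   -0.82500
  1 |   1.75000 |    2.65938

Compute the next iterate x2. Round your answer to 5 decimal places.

x2 = 1.75000 − 2.65938·(1.75000 − 1.50000) / (2.65938 − (-0.82500))
   = 1.75000 − (0.6648450)/(3.4843800) = 1.5591927

1.55919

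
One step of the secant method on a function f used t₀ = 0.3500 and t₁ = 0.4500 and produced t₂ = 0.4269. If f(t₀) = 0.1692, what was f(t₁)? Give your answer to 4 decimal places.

-0.0508

The secant line through (0.3500, 0.1692) and (0.4500, f(t₁)) crosses zero at t₂ = 0.4269.
So (0.3500, 0.1692), (0.4500, f(t₁)), (0.4269, 0) are collinear:
f(t₁) = 0.1692 · (0.4500 − 0.4269) / (0.3500 − 0.4269) = 0.1692 · (0.023100)/(-0.076900) = -0.050826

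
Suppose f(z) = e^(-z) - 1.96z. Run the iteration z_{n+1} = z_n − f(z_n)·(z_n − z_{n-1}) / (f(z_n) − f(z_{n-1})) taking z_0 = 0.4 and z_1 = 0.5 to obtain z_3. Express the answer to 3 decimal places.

0.357

f(0.4) = -0.11368, f(0.5) = -0.37347
z_2 = 0.50000 − (-0.37347)·(0.50000 − 0.40000) / (-0.37347 − (-0.11368)) = 0.50000 − (-0.03735)/(-0.25979) = 0.35624
f(0.35624) = 0.00207
z_3 = 0.35624 − 0.00207·(0.35624 − 0.50000) / (0.00207 − (-0.37347)) = 0.35624 − (-0.00030)/(0.37554) = 0.35703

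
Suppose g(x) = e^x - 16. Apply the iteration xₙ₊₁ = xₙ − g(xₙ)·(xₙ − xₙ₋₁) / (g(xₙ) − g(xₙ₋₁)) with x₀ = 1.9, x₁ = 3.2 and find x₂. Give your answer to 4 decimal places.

2.5785

g(1.9) = -9.314106, g(3.2) = 8.532530
x₂ = 3.200000 − 8.532530·(3.200000 − 1.900000) / (8.532530 − (-9.314106)) = 3.200000 − (11.092289)/(17.846636) = 2.578466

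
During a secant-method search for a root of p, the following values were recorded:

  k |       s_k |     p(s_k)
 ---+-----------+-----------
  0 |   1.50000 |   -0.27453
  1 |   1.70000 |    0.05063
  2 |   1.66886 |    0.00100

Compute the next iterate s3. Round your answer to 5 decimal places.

s3 = 1.66886 − 0.00100·(1.66886 − 1.70000) / (0.00100 − 0.05063)
   = 1.66886 − (-0.0000311)/(-0.0496300) = 1.6682326

1.66823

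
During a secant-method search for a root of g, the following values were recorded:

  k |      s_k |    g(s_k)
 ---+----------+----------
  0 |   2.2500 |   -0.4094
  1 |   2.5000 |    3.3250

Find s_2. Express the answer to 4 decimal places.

2.2774

s_2 = 2.5000 − 3.3250·(2.5000 − 2.2500) / (3.3250 − (-0.4094))
   = 2.5000 − (0.831250)/(3.734400) = 2.277407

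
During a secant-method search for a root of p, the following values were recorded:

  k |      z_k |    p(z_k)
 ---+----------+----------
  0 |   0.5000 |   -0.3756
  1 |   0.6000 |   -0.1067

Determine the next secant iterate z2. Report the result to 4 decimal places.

0.6397

z2 = 0.6000 − (-0.1067)·(0.6000 − 0.5000) / (-0.1067 − (-0.3756))
   = 0.6000 − (-0.010670)/(0.268900) = 0.639680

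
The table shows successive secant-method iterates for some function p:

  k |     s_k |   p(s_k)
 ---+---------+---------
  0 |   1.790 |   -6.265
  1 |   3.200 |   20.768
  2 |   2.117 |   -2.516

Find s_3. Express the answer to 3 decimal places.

s_3 = 2.117 − (-2.516)·(2.117 − 3.200) / (-2.516 − 20.768)
   = 2.117 − (2.72483)/(-23.28400) = 2.23403

2.234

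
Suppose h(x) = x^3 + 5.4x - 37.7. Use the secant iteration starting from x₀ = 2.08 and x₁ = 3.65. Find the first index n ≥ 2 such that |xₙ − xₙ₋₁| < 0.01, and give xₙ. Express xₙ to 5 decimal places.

h(2.08) = -17.4690880, h(3.65) = 30.6371250
x₂ = 3.6500000 − 30.6371250·(1.5700000)/(48.1062130) = 2.6501232;  |Δ| = 0.9998768
h(2.6501232) = -4.7771140
x₃ = 2.6501232 − (-4.7771140)·(-0.9998768)/(-35.4142390) = 2.7849990;  |Δ| = 0.1348758
h(2.7849990) = -1.0599406
x₄ = 2.7849990 − (-1.0599406)·(0.1348758)/(3.7171734) = 2.8234585;  |Δ| = 0.0384594
h(2.8234585) = 0.0550548
x₅ = 2.8234585 − 0.0550548·(0.0384594)/(1.1149955) = 2.8215595;  |Δ| = 0.0018990
|x₅ − x₄| = 0.0018990 < 0.01

n = 5, xₙ = 2.82156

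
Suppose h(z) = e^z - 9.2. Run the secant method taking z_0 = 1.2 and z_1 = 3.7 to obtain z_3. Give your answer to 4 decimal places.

1.8487

h(1.2) = -5.879883, h(3.7) = 31.247304
z_2 = 3.700000 − 31.247304·(3.700000 − 1.200000) / (31.247304 − (-5.879883)) = 3.700000 − (78.118261)/(37.127187) = 1.595928
h(1.595928) = -4.267093
z_3 = 1.595928 − (-4.267093)·(1.595928 − 3.700000) / (-4.267093 − 31.247304) = 1.595928 − (8.978270)/(-35.514398) = 1.848735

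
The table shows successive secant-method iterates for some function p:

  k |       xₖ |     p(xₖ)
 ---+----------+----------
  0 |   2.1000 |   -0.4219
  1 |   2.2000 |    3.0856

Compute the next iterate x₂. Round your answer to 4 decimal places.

2.1120

x₂ = 2.2000 − 3.0856·(2.2000 − 2.1000) / (3.0856 − (-0.4219))
   = 2.2000 − (0.308560)/(3.507500) = 2.112029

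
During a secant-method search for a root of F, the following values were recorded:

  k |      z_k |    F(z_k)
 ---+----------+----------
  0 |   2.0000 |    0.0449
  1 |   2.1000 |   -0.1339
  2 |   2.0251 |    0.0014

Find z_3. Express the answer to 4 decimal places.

z_3 = 2.0251 − 0.0014·(2.0251 − 2.1000) / (0.0014 − (-0.1339))
   = 2.0251 − (-0.000105)/(0.135300) = 2.025875

2.0259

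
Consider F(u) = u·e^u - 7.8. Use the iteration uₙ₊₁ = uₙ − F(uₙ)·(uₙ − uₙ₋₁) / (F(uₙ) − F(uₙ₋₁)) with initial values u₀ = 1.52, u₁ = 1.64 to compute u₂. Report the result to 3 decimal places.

F(1.52) = -0.85022, F(1.64) = 0.65448
u₂ = 1.64000 − 0.65448·(1.64000 − 1.52000) / (0.65448 − (-0.85022)) = 1.64000 − (0.07854)/(1.50470) = 1.58781

1.588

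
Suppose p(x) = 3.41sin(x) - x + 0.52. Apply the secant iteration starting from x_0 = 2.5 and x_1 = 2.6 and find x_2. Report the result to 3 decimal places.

p(2.5) = 0.06079, p(2.6) = -0.32214
x_2 = 2.60000 − (-0.32214)·(2.60000 − 2.50000) / (-0.32214 − 0.06079) = 2.60000 − (-0.03221)/(-0.38293) = 2.51587

2.516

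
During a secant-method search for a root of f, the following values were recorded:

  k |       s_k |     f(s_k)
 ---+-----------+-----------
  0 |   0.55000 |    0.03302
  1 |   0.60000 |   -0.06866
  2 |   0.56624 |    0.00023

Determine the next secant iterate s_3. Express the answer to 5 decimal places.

s_3 = 0.56624 − 0.00023·(0.56624 − 0.60000) / (0.00023 − (-0.06866))
   = 0.56624 − (-0.0000078)/(0.0688900) = 0.5663527

0.56635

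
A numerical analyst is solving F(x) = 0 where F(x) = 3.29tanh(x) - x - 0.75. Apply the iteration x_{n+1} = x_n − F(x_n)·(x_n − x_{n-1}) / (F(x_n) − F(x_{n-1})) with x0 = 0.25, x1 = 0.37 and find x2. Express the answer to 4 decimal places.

0.3476

F(0.25) = -0.194218, F(0.37) = 0.044633
x2 = 0.370000 − 0.044633·(0.370000 − 0.250000) / (0.044633 − (-0.194218)) = 0.370000 − (0.005356)/(0.238850) = 0.347576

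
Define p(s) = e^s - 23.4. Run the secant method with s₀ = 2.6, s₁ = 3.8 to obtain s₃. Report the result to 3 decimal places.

3.102

p(2.6) = -9.93626, p(3.8) = 21.30118
s₂ = 3.80000 − 21.30118·(3.80000 − 2.60000) / (21.30118 − (-9.93626)) = 3.80000 − (25.56142)/(31.23745) = 2.98171
p(2.98171) = -3.67857
s₃ = 2.98171 − (-3.67857)·(2.98171 − 3.80000) / (-3.67857 − 21.30118) = 2.98171 − (3.01015)/(-24.97976) = 3.10221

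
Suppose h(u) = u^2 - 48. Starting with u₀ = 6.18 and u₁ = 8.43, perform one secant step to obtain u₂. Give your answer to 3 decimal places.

6.851

h(6.18) = -9.80760, h(8.43) = 23.06490
u₂ = 8.43000 − 23.06490·(8.43000 − 6.18000) / (23.06490 − (-9.80760)) = 8.43000 − (51.89602)/(32.87250) = 6.85129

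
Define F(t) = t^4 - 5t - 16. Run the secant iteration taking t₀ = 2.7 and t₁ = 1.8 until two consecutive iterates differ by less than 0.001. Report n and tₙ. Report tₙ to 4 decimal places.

F(2.7) = 23.644100, F(1.8) = -14.502400
t₂ = 1.800000 − (-14.502400)·(-0.900000)/(-38.146500) = 2.142159;  |Δ| = 0.342159
F(2.142159) = -5.653302
t₃ = 2.142159 − (-5.653302)·(0.342159)/(8.849098) = 2.360749;  |Δ| = 0.218590
F(2.360749) = 3.256103
t₄ = 2.360749 − 3.256103·(0.218590)/(8.909405) = 2.280861;  |Δ| = 0.079888
F(2.280861) = -0.340086
t₅ = 2.280861 − (-0.340086)·(-0.079888)/(-3.596189) = 2.288416;  |Δ| = 0.007555
F(2.288416) = -0.017497
t₆ = 2.288416 − (-0.017497)·(0.007555)/(0.322589) = 2.288826;  |Δ| = 0.000410
|t₆ − t₅| = 0.000410 < 0.001

n = 6, tₙ = 2.2888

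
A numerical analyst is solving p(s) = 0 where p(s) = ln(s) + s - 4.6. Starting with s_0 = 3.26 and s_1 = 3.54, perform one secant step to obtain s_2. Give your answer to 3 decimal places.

p(3.26) = -0.15827, p(3.54) = 0.20413
s_2 = 3.54000 − 0.20413·(3.54000 − 3.26000) / (0.20413 − (-0.15827)) = 3.54000 − (0.05716)/(0.36240) = 3.38229

3.382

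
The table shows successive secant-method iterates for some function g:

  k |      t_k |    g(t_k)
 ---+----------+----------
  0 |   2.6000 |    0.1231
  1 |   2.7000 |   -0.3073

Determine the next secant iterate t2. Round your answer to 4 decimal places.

2.6286

t2 = 2.7000 − (-0.3073)·(2.7000 − 2.6000) / (-0.3073 − 0.1231)
   = 2.7000 − (-0.030730)/(-0.430400) = 2.628601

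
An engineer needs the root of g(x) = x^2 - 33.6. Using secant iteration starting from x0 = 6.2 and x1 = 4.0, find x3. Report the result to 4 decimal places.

g(6.2) = 4.840000, g(4.0) = -17.600000
x2 = 4.000000 − (-17.600000)·(4.000000 − 6.200000) / (-17.600000 − 4.840000) = 4.000000 − (38.720000)/(-22.440000) = 5.725490
g(5.725490) = -0.818762
x3 = 5.725490 − (-0.818762)·(5.725490 − 4.000000) / (-0.818762 − (-17.600000)) = 5.725490 − (-1.412766)/(16.781238) = 5.809677

5.8097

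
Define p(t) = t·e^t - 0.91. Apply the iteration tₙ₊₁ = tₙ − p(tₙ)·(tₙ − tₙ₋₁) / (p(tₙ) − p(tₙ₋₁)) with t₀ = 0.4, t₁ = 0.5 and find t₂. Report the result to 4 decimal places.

0.5376

p(0.4) = -0.313270, p(0.5) = -0.085639
t₂ = 0.500000 − (-0.085639)·(0.500000 − 0.400000) / (-0.085639 − (-0.313270)) = 0.500000 − (-0.008564)/(0.227631) = 0.537622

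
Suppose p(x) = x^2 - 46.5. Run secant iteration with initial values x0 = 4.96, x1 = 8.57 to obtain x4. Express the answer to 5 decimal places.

p(4.96) = -21.8984000, p(8.57) = 26.9449000
x2 = 8.5700000 − 26.9449000·(8.5700000 − 4.9600000) / (26.9449000 − (-21.8984000)) = 8.5700000 − (97.2710890)/(48.8433000) = 6.5785070
p(6.5785070) = -3.2232454
x3 = 6.5785070 − (-3.2232454)·(6.5785070 − 8.5700000) / (-3.2232454 − 26.9449000) = 6.5785070 − (6.4190705)/(-30.1681454) = 6.7912835
p(6.7912835) = -0.3784690
x4 = 6.7912835 − (-0.3784690)·(6.7912835 − 6.5785070) / (-0.3784690 − (-3.2232454)) = 6.7912835 − (-0.0805293)/(2.8447764) = 6.8195912

6.81959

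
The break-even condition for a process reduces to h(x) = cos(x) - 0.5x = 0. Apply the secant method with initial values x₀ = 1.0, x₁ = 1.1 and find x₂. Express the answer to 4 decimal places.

h(1.0) = 0.040302, h(1.1) = -0.096404
x₂ = 1.100000 − (-0.096404)·(1.100000 − 1.000000) / (-0.096404 − 0.040302) = 1.100000 − (-0.009640)/(-0.136706) = 1.029481

1.0295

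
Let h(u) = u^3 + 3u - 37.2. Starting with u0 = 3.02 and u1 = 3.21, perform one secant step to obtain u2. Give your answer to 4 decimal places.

3.0386

h(3.02) = -0.596392, h(3.21) = 5.506161
u2 = 3.210000 − 5.506161·(3.210000 − 3.020000) / (5.506161 − (-0.596392)) = 3.210000 − (1.046171)/(6.102553) = 3.038568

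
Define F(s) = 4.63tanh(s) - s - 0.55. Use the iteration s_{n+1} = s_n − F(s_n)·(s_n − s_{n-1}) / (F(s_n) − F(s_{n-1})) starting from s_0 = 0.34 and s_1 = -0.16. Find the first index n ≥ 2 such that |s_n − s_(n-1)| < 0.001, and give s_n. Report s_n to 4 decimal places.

n = 4, s_n = 0.1530

F(0.34) = 0.626220, F(-0.16) = -1.124543
s_2 = -0.160000 − (-1.124543)·(-0.500000)/(-1.750763) = 0.161158;  |Δ| = 0.321158
F(0.161158) = 0.028610
s_3 = 0.161158 − 0.028610·(0.321158)/(1.153152) = 0.153190;  |Δ| = 0.007968
F(0.153190) = 0.000583
s_4 = 0.153190 − 0.000583·(-0.007968)/(-0.028027) = 0.153024;  |Δ| = 0.000166
|s_4 − s_3| = 0.000166 < 0.001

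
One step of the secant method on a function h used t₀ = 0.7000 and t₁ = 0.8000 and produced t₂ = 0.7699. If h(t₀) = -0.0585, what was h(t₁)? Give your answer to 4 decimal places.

0.0252

The secant line through (0.7000, -0.0585) and (0.8000, h(t₁)) crosses zero at t₂ = 0.7699.
So (0.7000, -0.0585), (0.8000, h(t₁)), (0.7699, 0) are collinear:
h(t₁) = -0.0585 · (0.8000 − 0.7699) / (0.7000 − 0.7699) = -0.0585 · (0.030100)/(-0.069900) = 0.025191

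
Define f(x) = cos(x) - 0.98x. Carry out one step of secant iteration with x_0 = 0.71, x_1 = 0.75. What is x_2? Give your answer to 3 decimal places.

f(0.71) = 0.06256, f(0.75) = -0.00331
x_2 = 0.75000 − (-0.00331)·(0.75000 − 0.71000) / (-0.00331 − 0.06256) = 0.75000 − (-0.00013)/(-0.06587) = 0.74799

0.748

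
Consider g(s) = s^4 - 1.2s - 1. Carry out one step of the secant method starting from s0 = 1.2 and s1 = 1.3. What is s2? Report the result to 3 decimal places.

1.255

g(1.2) = -0.36640, g(1.3) = 0.29610
s2 = 1.30000 − 0.29610·(1.30000 − 1.20000) / (0.29610 − (-0.36640)) = 1.30000 − (0.02961)/(0.66250) = 1.25531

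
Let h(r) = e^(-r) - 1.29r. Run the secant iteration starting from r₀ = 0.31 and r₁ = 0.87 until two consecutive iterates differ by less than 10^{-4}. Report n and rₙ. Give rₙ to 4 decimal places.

n = 5, rₙ = 0.4798

h(0.31) = 0.333547, h(0.87) = -0.703348
r₂ = 0.870000 − (-0.703348)·(0.560000)/(-1.036895) = 0.490140;  |Δ| = 0.379860
h(0.490140) = -0.019740
r₃ = 0.490140 − (-0.019740)·(-0.379860)/(0.683609) = 0.479171;  |Δ| = 0.010969
h(0.479171) = 0.001166
r₄ = 0.479171 − 0.001166·(-0.010969)/(0.020906) = 0.479783;  |Δ| = 0.000612
h(0.479783) = -0.000002
r₅ = 0.479783 − (-0.000002)·(0.000612)/(-0.001168) = 0.479782;  |Δ| = 0.000001
|r₅ − r₄| = 0.000001 < 10^{-4}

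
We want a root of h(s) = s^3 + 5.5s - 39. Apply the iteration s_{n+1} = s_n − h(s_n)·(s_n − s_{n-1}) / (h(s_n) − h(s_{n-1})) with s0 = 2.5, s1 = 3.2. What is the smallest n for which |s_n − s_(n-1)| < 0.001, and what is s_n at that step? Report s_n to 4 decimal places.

n = 5, s_n = 2.8559

h(2.5) = -9.625000, h(3.2) = 11.368000
s2 = 3.200000 − 11.368000·(0.700000)/(20.993000) = 2.820940;  |Δ| = 0.379060
h(2.820940) = -1.036620
s3 = 2.820940 − (-1.036620)·(-0.379060)/(-12.404620) = 2.852617;  |Δ| = 0.031677
h(2.852617) = -0.097645
s4 = 2.852617 − (-0.097645)·(0.031677)/(0.938975) = 2.855911;  |Δ| = 0.003294
h(2.855911) = 0.000983
s5 = 2.855911 − 0.000983·(0.003294)/(0.098627) = 2.855879;  |Δ| = 0.000033
|s5 − s4| = 0.000033 < 0.001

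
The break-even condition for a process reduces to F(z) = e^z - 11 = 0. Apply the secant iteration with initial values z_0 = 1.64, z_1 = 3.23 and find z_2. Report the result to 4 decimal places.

F(1.64) = -5.844830, F(3.23) = 14.279657
z_2 = 3.230000 − 14.279657·(3.230000 − 1.640000) / (14.279657 − (-5.844830)) = 3.230000 − (22.704655)/(20.124487) = 2.101790

2.1018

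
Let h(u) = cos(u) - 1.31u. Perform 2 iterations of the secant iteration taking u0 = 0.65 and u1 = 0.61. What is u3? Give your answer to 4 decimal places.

h(0.65) = -0.055416, h(0.61) = 0.020548
u2 = 0.610000 − 0.020548·(0.610000 − 0.650000) / (0.020548 − (-0.055416)) = 0.610000 − (-0.000822)/(0.075964) = 0.620820
h(0.620820) = 0.000128
u3 = 0.620820 − 0.000128·(0.620820 − 0.610000) / (0.000128 − 0.020548) = 0.620820 − (0.000001)/(-0.020420) = 0.620888

0.6209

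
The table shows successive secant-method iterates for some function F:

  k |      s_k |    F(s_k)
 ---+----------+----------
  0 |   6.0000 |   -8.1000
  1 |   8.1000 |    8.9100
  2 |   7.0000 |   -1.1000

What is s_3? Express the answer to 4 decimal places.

s_3 = 7.0000 − (-1.1000)·(7.0000 − 8.1000) / (-1.1000 − 8.9100)
   = 7.0000 − (1.210000)/(-10.010000) = 7.120879

7.1209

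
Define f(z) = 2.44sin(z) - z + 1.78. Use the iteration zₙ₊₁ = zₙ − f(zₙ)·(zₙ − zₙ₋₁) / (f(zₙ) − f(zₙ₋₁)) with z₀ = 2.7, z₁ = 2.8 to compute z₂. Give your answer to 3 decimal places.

f(2.7) = 0.12281, f(2.8) = -0.20263
z₂ = 2.80000 − (-0.20263)·(2.80000 − 2.70000) / (-0.20263 − 0.12281) = 2.80000 − (-0.02026)/(-0.32544) = 2.73774

2.738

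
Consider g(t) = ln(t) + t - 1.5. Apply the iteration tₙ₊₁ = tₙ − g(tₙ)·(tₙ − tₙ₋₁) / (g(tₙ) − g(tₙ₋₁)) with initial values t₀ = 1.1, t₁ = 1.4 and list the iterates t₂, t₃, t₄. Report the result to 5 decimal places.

1.26891, 1.26487, 1.26496

g(1.1) = -0.3046898, g(1.4) = 0.2364722
t₂ = 1.4000000 − 0.2364722·(1.4000000 − 1.1000000) / (0.2364722 − (-0.3046898)) = 1.4000000 − (0.0709417)/(0.5411621) = 1.2689086
g(1.2689086) = 0.0070658
t₃ = 1.2689086 − 0.0070658·(1.2689086 − 1.4000000) / (0.0070658 − 0.2364722) = 1.2689086 − (-0.0009263)/(-0.2294064) = 1.2648710
g(1.2648710) = -0.0001589
t₄ = 1.2648710 − (-0.0001589)·(1.2648710 − 1.2689086) / (-0.0001589 − 0.0070658) = 1.2648710 − (0.0000006)/(-0.0072248) = 1.2649598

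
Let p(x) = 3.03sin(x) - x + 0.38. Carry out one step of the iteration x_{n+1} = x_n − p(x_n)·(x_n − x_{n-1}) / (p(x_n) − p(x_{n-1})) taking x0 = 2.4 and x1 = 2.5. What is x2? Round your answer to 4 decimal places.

2.4080

p(2.4) = 0.026653, p(2.5) = -0.306629
x2 = 2.500000 − (-0.306629)·(2.500000 − 2.400000) / (-0.306629 − 0.026653) = 2.500000 − (-0.030663)/(-0.333283) = 2.407997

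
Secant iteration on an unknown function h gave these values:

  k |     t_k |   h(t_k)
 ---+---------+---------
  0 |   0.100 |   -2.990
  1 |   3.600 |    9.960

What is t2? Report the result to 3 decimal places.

0.908

t2 = 3.600 − 9.960·(3.600 − 0.100) / (9.960 − (-2.990))
   = 3.600 − (34.86000)/(12.95000) = 0.90811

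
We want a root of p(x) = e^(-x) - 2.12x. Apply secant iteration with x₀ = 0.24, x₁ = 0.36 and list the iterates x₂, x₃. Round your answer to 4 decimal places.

0.3371, 0.3368

p(0.24) = 0.277828, p(0.36) = -0.065524
x₂ = 0.360000 − (-0.065524)·(0.360000 − 0.240000) / (-0.065524 − 0.277828) = 0.360000 − (-0.007863)/(-0.343352) = 0.337100
p(0.337100) = -0.000814
x₃ = 0.337100 − (-0.000814)·(0.337100 − 0.360000) / (-0.000814 − (-0.065524)) = 0.337100 − (0.000019)/(0.064710) = 0.336812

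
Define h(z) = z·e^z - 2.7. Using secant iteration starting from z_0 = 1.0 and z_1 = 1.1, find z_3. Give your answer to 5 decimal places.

h(1.0) = 0.0182818, h(1.1) = 0.6045826
z_2 = 1.1000000 − 0.6045826·(1.1000000 − 1.0000000) / (0.6045826 − 0.0182818) = 1.1000000 − (0.0604583)/(0.5863008) = 0.9968818
h(0.9968818) = 0.0013693
z_3 = 0.9968818 − 0.0013693·(0.9968818 − 1.1000000) / (0.0013693 − 0.6045826) = 0.9968818 − (-0.0001412)/(-0.6032133) = 0.9966478

0.99665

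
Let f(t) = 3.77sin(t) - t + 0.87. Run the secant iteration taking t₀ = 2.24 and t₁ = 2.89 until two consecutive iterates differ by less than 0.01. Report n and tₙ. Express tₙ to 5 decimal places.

f(2.24) = 1.5868710, f(2.89) = -1.0814706
t₂ = 2.8900000 − (-1.0814706)·(0.6500000)/(-2.6683417) = 2.6265570;  |Δ| = 0.2634430
f(2.6265570) = 0.1004163
t₃ = 2.6265570 − 0.1004163·(-0.2634430)/(1.1818869) = 2.6489398;  |Δ| = 0.0223828
f(2.6489398) = 0.0041378
t₄ = 2.6489398 − 0.0041378·(0.0223828)/(-0.0962785) = 2.6499018;  |Δ| = 0.0009620
|t₄ − t₃| = 0.0009620 < 0.01

n = 4, tₙ = 2.64990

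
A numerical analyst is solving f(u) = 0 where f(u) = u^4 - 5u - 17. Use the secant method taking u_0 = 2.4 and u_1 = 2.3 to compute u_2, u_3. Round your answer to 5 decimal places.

2.31099, 2.31172

f(2.4) = 4.1776000, f(2.3) = -0.5159000
u_2 = 2.3000000 − (-0.5159000)·(2.3000000 − 2.4000000) / (-0.5159000 − 4.1776000) = 2.3000000 − (0.0515900)/(-4.6935000) = 2.3109918
f(2.3109918) = -0.0320632
u_3 = 2.3109918 − (-0.0320632)·(2.3109918 − 2.3000000) / (-0.0320632 − (-0.5159000)) = 2.3109918 − (-0.0003524)/(0.4838368) = 2.3117202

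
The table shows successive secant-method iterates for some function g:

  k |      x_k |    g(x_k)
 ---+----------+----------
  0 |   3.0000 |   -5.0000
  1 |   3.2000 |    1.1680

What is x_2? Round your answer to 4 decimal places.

x_2 = 3.2000 − 1.1680·(3.2000 − 3.0000) / (1.1680 − (-5.0000))
   = 3.2000 − (0.233600)/(6.168000) = 3.162127

3.1621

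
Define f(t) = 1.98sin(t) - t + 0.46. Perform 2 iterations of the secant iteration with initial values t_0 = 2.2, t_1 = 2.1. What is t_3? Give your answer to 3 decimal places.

f(2.2) = -0.13918, f(2.1) = 0.06915
t_2 = 2.10000 − 0.06915·(2.10000 − 2.20000) / (0.06915 − (-0.13918)) = 2.10000 − (-0.00692)/(0.20833) = 2.13319
f(2.13319) = 0.00184
t_3 = 2.13319 − 0.00184·(2.13319 − 2.10000) / (0.00184 − 0.06915) = 2.13319 − (0.00006)/(-0.06731) = 2.13410

2.134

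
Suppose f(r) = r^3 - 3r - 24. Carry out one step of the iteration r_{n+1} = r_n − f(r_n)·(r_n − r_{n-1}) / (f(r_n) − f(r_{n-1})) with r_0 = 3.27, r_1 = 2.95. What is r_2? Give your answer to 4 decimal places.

f(3.27) = 1.155783, f(2.95) = -7.177625
r_2 = 2.950000 − (-7.177625)·(2.950000 − 3.270000) / (-7.177625 − 1.155783) = 2.950000 − (2.296840)/(-8.333408) = 3.225618

3.2256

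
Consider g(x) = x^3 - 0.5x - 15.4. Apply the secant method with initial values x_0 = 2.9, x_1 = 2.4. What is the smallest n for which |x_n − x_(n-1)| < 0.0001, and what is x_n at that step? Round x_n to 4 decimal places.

g(2.9) = 7.539000, g(2.4) = -2.776000
x_2 = 2.400000 − (-2.776000)·(-0.500000)/(-10.315000) = 2.534561;  |Δ| = 0.134561
g(2.534561) = -0.385256
x_3 = 2.534561 − (-0.385256)·(0.134561)/(2.390744) = 2.556245;  |Δ| = 0.021684
g(2.556245) = 0.025379
x_4 = 2.556245 − 0.025379·(0.021684)/(0.410635) = 2.554905;  |Δ| = 0.001340
g(2.554905) = -0.000208
x_5 = 2.554905 − (-0.000208)·(-0.001340)/(-0.025587) = 2.554916;  |Δ| = 0.000011
|x_5 − x_4| = 0.000011 < 0.0001

n = 5, x_n = 2.5549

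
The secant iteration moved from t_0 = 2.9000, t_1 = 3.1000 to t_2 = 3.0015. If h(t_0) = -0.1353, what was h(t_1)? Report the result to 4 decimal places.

The secant line through (2.9000, -0.1353) and (3.1000, h(t_1)) crosses zero at t_2 = 3.0015.
So (2.9000, -0.1353), (3.1000, h(t_1)), (3.0015, 0) are collinear:
h(t_1) = -0.1353 · (3.1000 − 3.0015) / (2.9000 − 3.0015) = -0.1353 · (0.098500)/(-0.101500) = 0.131301

0.1313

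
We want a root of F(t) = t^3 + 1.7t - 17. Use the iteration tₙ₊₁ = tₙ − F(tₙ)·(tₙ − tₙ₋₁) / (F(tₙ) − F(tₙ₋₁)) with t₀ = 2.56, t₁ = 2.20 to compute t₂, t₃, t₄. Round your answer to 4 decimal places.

2.3395, 2.3522, 2.3515

F(2.56) = 4.129216, F(2.20) = -2.612000
t₂ = 2.200000 − (-2.612000)·(2.200000 − 2.560000) / (-2.612000 − 4.129216) = 2.200000 − (0.940320)/(-6.741216) = 2.339488
F(2.339488) = -0.218372
t₃ = 2.339488 − (-0.218372)·(2.339488 − 2.200000) / (-0.218372 − (-2.612000)) = 2.339488 − (-0.030460)/(2.393628) = 2.352214
F(2.352214) = 0.013349
t₄ = 2.352214 − 0.013349·(2.352214 − 2.339488) / (0.013349 − (-0.218372)) = 2.352214 − (0.000170)/(0.231721) = 2.351481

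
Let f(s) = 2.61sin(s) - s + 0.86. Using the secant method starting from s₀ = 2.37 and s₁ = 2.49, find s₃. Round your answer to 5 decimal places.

2.47460

f(2.37) = 0.3098949, f(2.49) = -0.0471563
s₂ = 2.4900000 − (-0.0471563)·(2.4900000 − 2.3700000) / (-0.0471563 − 0.3098949) = 2.4900000 − (-0.0056588)/(-0.3570512) = 2.4741514
f(2.4741514) = 0.0013821
s₃ = 2.4741514 − 0.0013821·(2.4741514 − 2.4900000) / (0.0013821 − (-0.0471563)) = 2.4741514 − (-0.0000219)/(0.0485384) = 2.4746027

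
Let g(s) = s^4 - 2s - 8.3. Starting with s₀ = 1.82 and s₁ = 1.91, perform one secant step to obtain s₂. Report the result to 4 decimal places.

g(1.82) = -0.968006, g(1.91) = 1.188634
s₂ = 1.910000 − 1.188634·(1.910000 − 1.820000) / (1.188634 − (-0.968006)) = 1.910000 − (0.106977)/(2.156640) = 1.860396

1.8604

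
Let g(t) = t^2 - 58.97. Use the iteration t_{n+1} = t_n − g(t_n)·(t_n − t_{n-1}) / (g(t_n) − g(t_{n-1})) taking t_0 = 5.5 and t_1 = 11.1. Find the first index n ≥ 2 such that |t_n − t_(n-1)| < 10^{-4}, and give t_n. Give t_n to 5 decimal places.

g(5.5) = -28.7200000, g(11.1) = 64.2400000
t_2 = 11.1000000 − 64.2400000·(5.6000000)/(92.9600000) = 7.2301205;  |Δ| = 3.8698795
g(7.2301205) = -6.6953578
t_3 = 7.2301205 − (-6.6953578)·(-3.8698795)/(-70.9353578) = 7.5953858;  |Δ| = 0.3652653
g(7.5953858) = -1.2801141
t_4 = 7.5953858 − (-1.2801141)·(0.3652653)/(5.4152437) = 7.6817312;  |Δ| = 0.0863454
g(7.6817312) = 0.0389945
t_5 = 7.6817312 − 0.0389945·(0.0863454)/(1.3191086) = 7.6791787;  |Δ| = 0.0025525
g(7.6791787) = -0.0002139
t_6 = 7.6791787 − (-0.0002139)·(-0.0025525)/(-0.0392084) = 7.6791927;  |Δ| = 0.0000139
|t_6 − t_5| = 0.0000139 < 10^{-4}

n = 6, t_n = 7.67919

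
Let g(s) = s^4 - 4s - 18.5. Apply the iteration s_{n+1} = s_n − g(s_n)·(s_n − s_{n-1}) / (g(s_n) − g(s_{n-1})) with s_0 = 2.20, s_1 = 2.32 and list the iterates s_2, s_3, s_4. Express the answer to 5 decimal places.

2.29180, 2.29358, 2.29361

g(2.20) = -3.8744000, g(2.32) = 1.1902298
s_2 = 2.3200000 − 1.1902298·(2.3200000 − 2.2000000) / (1.1902298 − (-3.8744000)) = 2.3200000 − (0.1428276)/(5.0646298) = 2.2917990
g(2.2917990) = -0.0800922
s_3 = 2.2917990 − (-0.0800922)·(2.2917990 − 2.3200000) / (-0.0800922 − 1.1902298) = 2.2917990 − (0.0022587)/(-1.2703219) = 2.2935770
g(2.2935770) = -0.0014935
s_4 = 2.2935770 − (-0.0014935)·(2.2935770 − 2.2917990) / (-0.0014935 − (-0.0800922)) = 2.2935770 − (-0.0000027)/(0.0785986) = 2.2936108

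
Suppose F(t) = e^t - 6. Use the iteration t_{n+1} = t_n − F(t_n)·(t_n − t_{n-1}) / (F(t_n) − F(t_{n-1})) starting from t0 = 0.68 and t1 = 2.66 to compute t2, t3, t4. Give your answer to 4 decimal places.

1.3269, 1.6094, 1.8390

F(0.68) = -4.026122, F(2.66) = 8.296289
t2 = 2.660000 − 8.296289·(2.660000 − 0.680000) / (8.296289 − (-4.026122)) = 2.660000 − (16.426652)/(12.322411) = 1.326929
F(1.326929) = -2.230551
t3 = 1.326929 − (-2.230551)·(1.326929 − 2.660000) / (-2.230551 − 8.296289) = 1.326929 − (2.973484)/(-10.526840) = 1.609396
F(1.609396) = -1.000211
t4 = 1.609396 − (-1.000211)·(1.609396 − 1.326929) / (-1.000211 − (-2.230551)) = 1.609396 − (-0.282527)/(1.230340) = 1.839029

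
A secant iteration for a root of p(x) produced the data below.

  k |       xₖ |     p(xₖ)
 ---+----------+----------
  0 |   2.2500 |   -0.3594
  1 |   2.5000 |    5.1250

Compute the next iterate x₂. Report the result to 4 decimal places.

2.2664

x₂ = 2.5000 − 5.1250·(2.5000 − 2.2500) / (5.1250 − (-0.3594))
   = 2.5000 − (1.281250)/(5.484400) = 2.266383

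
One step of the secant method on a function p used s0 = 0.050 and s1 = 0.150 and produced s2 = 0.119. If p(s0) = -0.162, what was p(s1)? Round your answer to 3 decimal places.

0.073

The secant line through (0.050, -0.162) and (0.150, p(s1)) crosses zero at s2 = 0.119.
So (0.050, -0.162), (0.150, p(s1)), (0.119, 0) are collinear:
p(s1) = -0.162 · (0.150 − 0.119) / (0.050 − 0.119) = -0.162 · (0.03100)/(-0.06900) = 0.07278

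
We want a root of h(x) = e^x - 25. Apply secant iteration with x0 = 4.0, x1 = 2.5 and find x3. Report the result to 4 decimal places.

3.3316

h(4.0) = 29.598150, h(2.5) = -12.817506
x2 = 2.500000 − (-12.817506)·(2.500000 − 4.000000) / (-12.817506 − 29.598150) = 2.500000 − (19.226259)/(-42.415656) = 2.953282
h(2.953282) = -5.831235
x3 = 2.953282 − (-5.831235)·(2.953282 − 2.500000) / (-5.831235 − (-12.817506)) = 2.953282 − (-2.643195)/(6.986271) = 3.331623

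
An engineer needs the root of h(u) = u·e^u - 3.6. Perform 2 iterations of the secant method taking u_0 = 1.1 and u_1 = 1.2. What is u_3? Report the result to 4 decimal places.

1.1452

h(1.1) = -0.295417, h(1.2) = 0.384140
u_2 = 1.200000 − 0.384140·(1.200000 − 1.100000) / (0.384140 − (-0.295417)) = 1.200000 − (0.038414)/(0.679558) = 1.143472
h(1.143472) = -0.012193
u_3 = 1.143472 − (-0.012193)·(1.143472 − 1.200000) / (-0.012193 − 0.384140) = 1.143472 − (0.000689)/(-0.396333) = 1.145211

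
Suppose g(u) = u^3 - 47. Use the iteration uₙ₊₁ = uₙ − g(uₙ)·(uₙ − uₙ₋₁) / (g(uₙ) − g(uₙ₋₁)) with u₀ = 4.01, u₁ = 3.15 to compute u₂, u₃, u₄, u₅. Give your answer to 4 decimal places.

3.5575, 3.6160, 3.6087, 3.6088

g(4.01) = 17.481201, g(3.15) = -15.744125
u₂ = 3.150000 − (-15.744125)·(3.150000 − 4.010000) / (-15.744125 − 17.481201) = 3.150000 − (13.539948)/(-33.225326) = 3.557519
g(3.557519) = -1.976253
u₃ = 3.557519 − (-1.976253)·(3.557519 − 3.150000) / (-1.976253 − (-15.744125)) = 3.557519 − (-0.805360)/(13.767872) = 3.616014
g(3.616014) = 0.281418
u₄ = 3.616014 − 0.281418·(3.616014 − 3.557519) / (0.281418 − (-1.976253)) = 3.616014 − (0.016462)/(2.257670) = 3.608723
g(3.608723) = -0.004026
u₅ = 3.608723 − (-0.004026)·(3.608723 − 3.616014) / (-0.004026 − 0.281418) = 3.608723 − (0.000029)/(-0.285443) = 3.608826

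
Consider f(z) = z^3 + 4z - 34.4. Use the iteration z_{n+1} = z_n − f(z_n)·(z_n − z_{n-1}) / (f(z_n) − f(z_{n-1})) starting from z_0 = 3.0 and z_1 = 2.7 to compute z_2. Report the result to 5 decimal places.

f(3.0) = 4.6000000, f(2.7) = -3.9170000
z_2 = 2.7000000 − (-3.9170000)·(2.7000000 − 3.0000000) / (-3.9170000 − 4.6000000) = 2.7000000 − (1.1751000)/(-8.5170000) = 2.8379711

2.83797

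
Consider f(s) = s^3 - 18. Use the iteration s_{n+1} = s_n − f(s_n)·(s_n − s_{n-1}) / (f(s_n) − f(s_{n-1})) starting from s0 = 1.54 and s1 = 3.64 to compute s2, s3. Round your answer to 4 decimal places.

2.2159, 2.4874

f(1.54) = -14.347736, f(3.64) = 30.228544
s2 = 3.640000 − 30.228544·(3.640000 − 1.540000) / (30.228544 − (-14.347736)) = 3.640000 − (63.479942)/(44.576280) = 2.215926
f(2.215926) = -7.119083
s3 = 2.215926 − (-7.119083)·(2.215926 − 3.640000) / (-7.119083 − 30.228544) = 2.215926 − (10.138105)/(-37.347627) = 2.487378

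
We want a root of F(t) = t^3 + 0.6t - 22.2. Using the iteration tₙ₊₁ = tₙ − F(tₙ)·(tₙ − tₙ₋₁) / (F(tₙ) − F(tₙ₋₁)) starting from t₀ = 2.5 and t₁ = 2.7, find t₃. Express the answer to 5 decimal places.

2.73931

F(2.5) = -5.0750000, F(2.7) = -0.8970000
t₂ = 2.7000000 − (-0.8970000)·(2.7000000 − 2.5000000) / (-0.8970000 − (-5.0750000)) = 2.7000000 − (-0.1794000)/(4.1780000) = 2.7429392
F(2.7429392) = 0.0828577
t₃ = 2.7429392 − 0.0828577·(2.7429392 − 2.7000000) / (0.0828577 − (-0.8970000)) = 2.7429392 − (0.0035578)/(0.9798577) = 2.7393082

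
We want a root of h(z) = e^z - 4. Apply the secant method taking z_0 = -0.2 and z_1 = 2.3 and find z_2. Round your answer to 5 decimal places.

h(-0.2) = -3.1812692, h(2.3) = 5.9741825
z_2 = 2.3000000 − 5.9741825·(2.3000000 − (-0.2000000)) / (5.9741825 − (-3.1812692)) = 2.3000000 − (14.9354561)/(9.1554517) = 0.6686817

0.66868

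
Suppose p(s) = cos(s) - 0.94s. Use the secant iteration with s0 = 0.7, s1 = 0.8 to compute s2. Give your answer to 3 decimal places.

0.766

p(0.7) = 0.10684, p(0.8) = -0.05529
s2 = 0.80000 − (-0.05529)·(0.80000 − 0.70000) / (-0.05529 − 0.10684) = 0.80000 − (-0.00553)/(-0.16214) = 0.76590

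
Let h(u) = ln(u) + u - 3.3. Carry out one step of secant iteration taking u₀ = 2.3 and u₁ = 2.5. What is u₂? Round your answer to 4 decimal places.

2.4179

h(2.3) = -0.167091, h(2.5) = 0.116291
u₂ = 2.500000 − 0.116291·(2.500000 − 2.300000) / (0.116291 − (-0.167091)) = 2.500000 − (0.023258)/(0.283382) = 2.417926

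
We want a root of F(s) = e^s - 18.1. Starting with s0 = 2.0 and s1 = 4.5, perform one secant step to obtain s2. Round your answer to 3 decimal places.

F(2.0) = -10.71094, F(4.5) = 71.91713
s2 = 4.50000 − 71.91713·(4.50000 − 2.00000) / (71.91713 − (-10.71094)) = 4.50000 − (179.79283)/(82.62808) = 2.32407

2.324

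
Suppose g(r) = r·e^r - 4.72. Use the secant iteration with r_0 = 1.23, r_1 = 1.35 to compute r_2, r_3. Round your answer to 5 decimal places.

1.29146, 1.29394

g(1.23) = -0.5118877, g(1.35) = 0.4875245
r_2 = 1.3500000 − 0.4875245·(1.3500000 − 1.2300000) / (0.4875245 − (-0.5118877)) = 1.3500000 − (0.0585029)/(0.9994121) = 1.2914627
g(1.2914627) = -0.0215246
r_3 = 1.2914627 − (-0.0215246)·(1.2914627 − 1.3500000) / (-0.0215246 − 0.4875245) = 1.2914627 − (0.0012600)/(-0.5090491) = 1.2939378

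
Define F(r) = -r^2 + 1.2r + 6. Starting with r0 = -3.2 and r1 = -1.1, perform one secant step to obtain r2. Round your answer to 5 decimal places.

F(-3.2) = -8.0800000, F(-1.1) = 3.4700000
r2 = -1.1000000 − 3.4700000·(-1.1000000 − (-3.2000000)) / (3.4700000 − (-8.0800000)) = -1.1000000 − (7.2870000)/(11.5500000) = -1.7309091

-1.73091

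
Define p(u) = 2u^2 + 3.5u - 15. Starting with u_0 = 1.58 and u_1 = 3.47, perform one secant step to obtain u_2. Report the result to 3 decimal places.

p(1.58) = -4.47720, p(3.47) = 21.22680
u_2 = 3.47000 − 21.22680·(3.47000 − 1.58000) / (21.22680 − (-4.47720)) = 3.47000 − (40.11865)/(25.70400) = 1.90921

1.909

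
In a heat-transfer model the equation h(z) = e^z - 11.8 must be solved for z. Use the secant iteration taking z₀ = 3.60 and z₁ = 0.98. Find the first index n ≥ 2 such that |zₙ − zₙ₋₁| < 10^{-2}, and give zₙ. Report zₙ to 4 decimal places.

n = 8, zₙ = 2.4681

h(3.60) = 24.798234, h(0.98) = -9.135544
z₂ = 0.980000 − (-9.135544)·(-2.620000)/(-33.933778) = 1.685348;  |Δ| = 0.705348
h(1.685348) = -6.405672
z₃ = 1.685348 − (-6.405672)·(0.705348)/(2.729872) = 3.340454;  |Δ| = 1.655106
h(3.340454) = 16.431951
z₄ = 3.340454 − 16.431951·(1.655106)/(22.837623) = 2.149585;  |Δ| = 1.190869
h(2.149585) = -3.218704
z₅ = 2.149585 − (-3.218704)·(-1.190869)/(-19.650655) = 2.344645;  |Δ| = 0.195060
h(2.344645) = -1.370431
z₆ = 2.344645 − (-1.370431)·(0.195060)/(1.848273) = 2.489275;  |Δ| = 0.144630
h(2.489275) = 0.252538
z₇ = 2.489275 − 0.252538·(0.144630)/(1.622969) = 2.466770;  |Δ| = 0.022505
h(2.466770) = -0.015673
z₈ = 2.466770 − (-0.015673)·(-0.022505)/(-0.268211) = 2.468086;  |Δ| = 0.001315
|z₈ − z₇| = 0.001315 < 10^{-2}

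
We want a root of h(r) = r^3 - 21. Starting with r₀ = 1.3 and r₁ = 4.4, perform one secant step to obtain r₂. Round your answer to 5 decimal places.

h(1.3) = -18.8030000, h(4.4) = 64.1840000
r₂ = 4.4000000 − 64.1840000·(4.4000000 − 1.3000000) / (64.1840000 − (-18.8030000)) = 4.4000000 − (198.9704000)/(82.9870000) = 2.0023907

2.00239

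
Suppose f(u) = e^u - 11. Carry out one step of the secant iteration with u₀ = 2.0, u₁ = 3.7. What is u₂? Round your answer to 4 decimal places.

2.1857

f(2.0) = -3.610944, f(3.7) = 29.447304
u₂ = 3.700000 − 29.447304·(3.700000 − 2.000000) / (29.447304 − (-3.610944)) = 3.700000 − (50.060417)/(33.058248) = 2.185691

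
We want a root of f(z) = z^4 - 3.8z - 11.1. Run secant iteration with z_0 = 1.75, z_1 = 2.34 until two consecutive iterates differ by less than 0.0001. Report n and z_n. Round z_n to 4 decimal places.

n = 6, z_n = 2.0888

f(1.75) = -8.371094, f(2.34) = 9.990195
z_2 = 2.340000 − 9.990195·(0.590000)/(18.361289) = 2.018987;  |Δ| = 0.321013
f(2.018987) = -2.155864
z_3 = 2.018987 − (-2.155864)·(-0.321013)/(-12.146059) = 2.075965;  |Δ| = 0.056978
f(2.075965) = -0.415749
z_4 = 2.075965 − (-0.415749)·(0.056978)/(1.740115) = 2.089578;  |Δ| = 0.013613
f(2.089578) = 0.024505
z_5 = 2.089578 − 0.024505·(0.013613)/(0.440254) = 2.088821;  |Δ| = 0.000758
f(2.088821) = -0.000254
z_6 = 2.088821 − (-0.000254)·(-0.000758)/(-0.024759) = 2.088828;  |Δ| = 0.000008
|z_6 − z_5| = 0.000008 < 0.0001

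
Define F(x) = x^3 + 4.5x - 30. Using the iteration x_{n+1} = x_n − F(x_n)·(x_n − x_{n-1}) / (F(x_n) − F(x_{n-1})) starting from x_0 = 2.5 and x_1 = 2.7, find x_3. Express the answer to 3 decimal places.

2.629

F(2.5) = -3.12500, F(2.7) = 1.83300
x_2 = 2.70000 − 1.83300·(2.70000 − 2.50000) / (1.83300 − (-3.12500)) = 2.70000 − (0.36660)/(4.95800) = 2.62606
F(2.62606) = -0.07295
x_3 = 2.62606 − (-0.07295)·(2.62606 − 2.70000) / (-0.07295 − 1.83300) = 2.62606 − (0.00539)/(-1.90595) = 2.62889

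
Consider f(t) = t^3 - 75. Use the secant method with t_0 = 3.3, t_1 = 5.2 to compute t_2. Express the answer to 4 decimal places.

4.0091

f(3.3) = -39.063000, f(5.2) = 65.608000
t_2 = 5.200000 − 65.608000·(5.200000 − 3.300000) / (65.608000 − (-39.063000)) = 5.200000 − (124.655200)/(104.671000) = 4.009076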